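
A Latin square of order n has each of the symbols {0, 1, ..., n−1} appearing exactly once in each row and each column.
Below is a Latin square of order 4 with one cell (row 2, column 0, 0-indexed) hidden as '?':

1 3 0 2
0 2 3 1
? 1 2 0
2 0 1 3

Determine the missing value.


Row 2 contains symbols [0, 1, 2] — missing [3].
Column 0 contains symbols [0, 1, 2] — missing [3].
The missing symbol must appear in both missing sets; intersection = [3].
Therefore the hidden value is 3.

Missing value = 3.


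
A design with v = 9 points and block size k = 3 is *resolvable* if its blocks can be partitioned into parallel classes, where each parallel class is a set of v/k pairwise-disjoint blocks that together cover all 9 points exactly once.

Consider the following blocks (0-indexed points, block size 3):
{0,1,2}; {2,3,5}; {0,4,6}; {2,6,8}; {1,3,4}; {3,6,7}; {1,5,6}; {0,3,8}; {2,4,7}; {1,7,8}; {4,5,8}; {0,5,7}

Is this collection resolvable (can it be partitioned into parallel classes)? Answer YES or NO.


v = 9, block size k = 3, number of blocks = 12.
For resolvability, blocks must partition into parallel classes of size v/k = 3.
Total blocks must therefore be a multiple of 3: 12 = 3·4 + 0 ⇒ divisible ✓.
Greedy packing gives 4 candidate class(es). Each should be a full parallel class (size 3, covers all 9 points).
  Class 1 (3 blocks): {0,1,2}; {3,6,7}; {4,5,8}. Points covered: [0, 1, 2, 3, 4, 5, 6, 7, 8].
  Class 2 (3 blocks): {2,3,5}; {0,4,6}; {1,7,8}. Points covered: [0, 1, 2, 3, 4, 5, 6, 7, 8].
  Class 3 (3 blocks): {2,6,8}; {1,3,4}; {0,5,7}. Points covered: [0, 1, 2, 3, 4, 5, 6, 7, 8].
  Class 4 (3 blocks): {1,5,6}; {0,3,8}; {2,4,7}. Points covered: [0, 1, 2, 3, 4, 5, 6, 7, 8].
All classes full (size 3)? YES. All classes cover every point? YES.
Resolvable? YES.

YES


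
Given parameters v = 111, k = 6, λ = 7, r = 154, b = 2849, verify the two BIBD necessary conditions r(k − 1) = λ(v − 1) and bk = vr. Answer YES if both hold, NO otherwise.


Condition (i): r(k − 1) = 154·5 = 770; λ(v − 1) = 7·110 = 770. Match? YES.
Condition (ii): bk = 2849·6 = 17094; vr = 111·154 = 17094. Match? YES.
Both conditions hold? YES.

YES


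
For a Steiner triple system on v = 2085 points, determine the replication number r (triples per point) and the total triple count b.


An STS(v) is a 2-(v, 3, 1) BIBD: block size k = 3, λ = 1.
Replication: r(k − 1) = λ(v − 1) ⇒ r·2 = 2085 − 1 = 2084 ⇒ r = 1042.
Block count: bk = vr ⇒ b·3 = 2085·1042 = 2172570 ⇒ b = 724190.

r = 1042, b = 724190.


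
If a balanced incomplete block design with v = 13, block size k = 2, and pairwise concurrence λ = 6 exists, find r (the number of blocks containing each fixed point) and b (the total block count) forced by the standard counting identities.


Any 2-(v, k, λ) BIBD satisfies two necessary conditions:
  (i)  Each point sits in r blocks, and counting incidences through any fixed point gives r(k − 1) = λ(v − 1), so r = λ(v − 1)/(k − 1).
  (ii) Total incidences bk = vr, so b = vr/k.
Step 1: r = λ(v − 1)/(k − 1) = 6·(13 − 1)/(2 − 1) = 6·12/1 = 72/1 = 72.
Step 2: b = vr/k = 13·72/2 = 936/2 = 468.
Check integrality: r = 72 ∈ Z ✓, b = 468 ∈ Z ✓.
(These identities are necessary conditions: they determine r and b for any design with these parameters, but do not by themselves prove that one exists.)

r = 72, b = 468.


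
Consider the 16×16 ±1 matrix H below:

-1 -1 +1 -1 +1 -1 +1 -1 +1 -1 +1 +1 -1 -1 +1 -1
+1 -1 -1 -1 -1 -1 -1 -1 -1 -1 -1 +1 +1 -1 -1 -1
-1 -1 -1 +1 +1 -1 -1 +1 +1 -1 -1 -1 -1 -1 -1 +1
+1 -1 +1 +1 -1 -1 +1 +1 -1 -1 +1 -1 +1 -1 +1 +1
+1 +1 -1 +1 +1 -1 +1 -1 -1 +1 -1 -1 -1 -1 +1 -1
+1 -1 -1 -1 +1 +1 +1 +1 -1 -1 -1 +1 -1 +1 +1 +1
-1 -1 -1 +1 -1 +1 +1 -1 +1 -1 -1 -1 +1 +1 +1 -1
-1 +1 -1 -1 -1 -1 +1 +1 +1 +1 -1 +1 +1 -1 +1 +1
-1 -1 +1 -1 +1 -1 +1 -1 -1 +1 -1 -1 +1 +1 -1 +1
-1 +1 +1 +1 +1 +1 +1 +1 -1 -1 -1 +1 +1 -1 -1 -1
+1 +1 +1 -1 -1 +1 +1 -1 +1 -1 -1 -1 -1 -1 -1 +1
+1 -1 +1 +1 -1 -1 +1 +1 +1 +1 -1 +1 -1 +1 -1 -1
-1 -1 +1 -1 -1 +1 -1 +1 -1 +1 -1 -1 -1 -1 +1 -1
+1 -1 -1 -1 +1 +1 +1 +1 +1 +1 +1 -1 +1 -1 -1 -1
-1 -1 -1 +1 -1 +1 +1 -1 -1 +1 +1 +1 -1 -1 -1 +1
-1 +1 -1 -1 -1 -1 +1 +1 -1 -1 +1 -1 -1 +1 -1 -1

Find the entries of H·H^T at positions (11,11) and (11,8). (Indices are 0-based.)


Row 8 of H: [-1, -1, 1, -1, 1, -1, 1, -1, -1, 1, -1, -1, 1, 1, -1, 1].
Row 11 of H: [1, -1, 1, 1, -1, -1, 1, 1, 1, 1, -1, 1, -1, 1, -1, -1].
(H·H^T)[11][11] = Σ_j H[11][j]·H[11][j] = (1)² + (-1)² + (1)² + (1)² + (-1)² + (-1)² + (1)² + (1)² + (1)² + (1)² + (-1)² + (1)² + (-1)² + (1)² + (-1)² + (-1)² = 1 + 1 + 1 + 1 + 1 + 1 + 1 + 1 + 1 + 1 + 1 + 1 + 1 + 1 + 1 + 1 = 16.
(H·H^T)[11][8] = Σ_j H[11][j]·H[8][j] = (1)·(-1) + (-1)·(-1) + (1)·(1) + (1)·(-1) + (-1)·(1) + (-1)·(-1) + (1)·(1) + (1)·(-1) + (1)·(-1) + (1)·(1) + (-1)·(-1) + (1)·(-1) + (-1)·(1) + (1)·(1) + (-1)·(-1) + (-1)·(1) = -1 + 1 + 1 + -1 + -1 + 1 + 1 + -1 + -1 + 1 + 1 + -1 + -1 + 1 + 1 + -1 = 0.
So rows 11 and 8 are orthogonal; the diagonal entry equals n = 16.

(11,11) entry = 16; (11,8) entry = 0.


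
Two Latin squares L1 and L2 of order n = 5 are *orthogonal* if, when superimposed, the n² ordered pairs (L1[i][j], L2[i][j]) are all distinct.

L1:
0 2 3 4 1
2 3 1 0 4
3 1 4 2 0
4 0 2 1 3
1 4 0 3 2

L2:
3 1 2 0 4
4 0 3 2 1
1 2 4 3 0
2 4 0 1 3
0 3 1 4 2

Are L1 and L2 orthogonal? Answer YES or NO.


Form the n² = 25 superimposed pairs (L1[i][j], L2[i][j]), row by row (rows and columns indexed from 0):
row 0: (0,3) (2,1) (3,2) (4,0) (1,4)
row 1: (2,4) (3,0) (1,3) (0,2) (4,1)
row 2: (3,1) (1,2) (4,4) (2,3) (0,0)
row 3: (4,2) (0,4) (2,0) (1,1) (3,3)
row 4: (1,0) (4,3) (0,1) (3,4) (2,2)
Orthogonality requires all 25 pairs distinct.
Check by first coordinate: for each symbol s of L1, list the L2 entries in the n cells where L1 = s; they must all differ.
  L1 = 0: L2 entries (in reading order) 3, 2, 0, 4, 1 — all 5 distinct ✓
  L1 = 1: L2 entries (in reading order) 4, 3, 2, 1, 0 — all 5 distinct ✓
  L1 = 2: L2 entries (in reading order) 1, 4, 3, 0, 2 — all 5 distinct ✓
  L1 = 3: L2 entries (in reading order) 2, 0, 1, 3, 4 — all 5 distinct ✓
  L1 = 4: L2 entries (in reading order) 0, 1, 4, 2, 3 — all 5 distinct ✓
Every symbol of L1 meets every symbol of L2 exactly once, so all 25 pairs are distinct (25 of 25).
Conclusion: YES.

YES


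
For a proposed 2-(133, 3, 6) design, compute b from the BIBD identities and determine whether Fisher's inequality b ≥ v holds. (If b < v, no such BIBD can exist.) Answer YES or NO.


r = λ(v − 1)/(k − 1) = 6·132/2 = 396.
b = vr/k = 133·396/3 = 17556.
Fisher's inequality: b ≥ v ⇔ 17556 ≥ 133? YES.

YES


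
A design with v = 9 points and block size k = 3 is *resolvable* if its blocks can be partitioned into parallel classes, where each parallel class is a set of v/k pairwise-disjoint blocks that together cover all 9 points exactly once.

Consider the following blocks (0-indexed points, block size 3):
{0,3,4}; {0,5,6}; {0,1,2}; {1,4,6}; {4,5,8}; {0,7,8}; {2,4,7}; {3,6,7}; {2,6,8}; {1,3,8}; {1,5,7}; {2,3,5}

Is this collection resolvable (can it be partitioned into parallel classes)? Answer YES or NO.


v = 9, block size k = 3, number of blocks = 12.
For resolvability, blocks must partition into parallel classes of size v/k = 3.
Total blocks must therefore be a multiple of 3: 12 = 3·4 + 0 ⇒ divisible ✓.
Greedy packing gives 4 candidate class(es). Each should be a full parallel class (size 3, covers all 9 points).
  Class 1 (3 blocks): {0,3,4}; {2,6,8}; {1,5,7}. Points covered: [0, 1, 2, 3, 4, 5, 6, 7, 8].
  Class 2 (3 blocks): {0,5,6}; {2,4,7}; {1,3,8}. Points covered: [0, 1, 2, 3, 4, 5, 6, 7, 8].
  Class 3 (3 blocks): {0,1,2}; {4,5,8}; {3,6,7}. Points covered: [0, 1, 2, 3, 4, 5, 6, 7, 8].
  Class 4 (3 blocks): {1,4,6}; {0,7,8}; {2,3,5}. Points covered: [0, 1, 2, 3, 4, 5, 6, 7, 8].
All classes full (size 3)? YES. All classes cover every point? YES.
Resolvable? YES.

YES


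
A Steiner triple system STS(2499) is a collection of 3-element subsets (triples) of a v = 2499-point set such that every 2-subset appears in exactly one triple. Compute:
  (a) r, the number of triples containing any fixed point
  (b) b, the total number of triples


An STS(v) is a 2-(v, 3, 1) BIBD: block size k = 3, λ = 1.
Replication: r(k − 1) = λ(v − 1) ⇒ r·2 = 2499 − 1 = 2498 ⇒ r = 1249.
Block count: b = v(v − 1)/6 = 2499·2498/6 = 6242502/6 = 1040417.
(Check via bk = vr: 1040417·3 = 3121251 = 2499·1249 = 3121251 ✓.)

r = 1249, b = 1040417.


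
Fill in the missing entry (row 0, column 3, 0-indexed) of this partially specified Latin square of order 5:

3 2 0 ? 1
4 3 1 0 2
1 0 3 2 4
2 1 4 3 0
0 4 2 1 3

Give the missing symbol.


Row 0 contains symbols [0, 1, 2, 3] — missing [4].
Column 3 contains symbols [0, 1, 2, 3] — missing [4].
The missing symbol must appear in both missing sets; intersection = [4].
Therefore the hidden value is 4.

Missing value = 4.


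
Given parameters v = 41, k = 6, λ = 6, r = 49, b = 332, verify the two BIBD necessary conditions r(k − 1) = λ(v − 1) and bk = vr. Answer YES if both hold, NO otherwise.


Condition (i): r(k − 1) = 49·5 = 245; λ(v − 1) = 6·40 = 240. Match? NO.
Condition (ii): bk = 332·6 = 1992; vr = 41·49 = 2009. Match? NO.
Both conditions hold? NO.

NO


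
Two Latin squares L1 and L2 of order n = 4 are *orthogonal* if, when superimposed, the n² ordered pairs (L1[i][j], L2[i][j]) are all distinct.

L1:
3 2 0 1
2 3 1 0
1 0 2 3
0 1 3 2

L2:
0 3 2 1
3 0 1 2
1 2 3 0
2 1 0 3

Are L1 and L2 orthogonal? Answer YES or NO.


Form the n² = 16 superimposed pairs (L1[i][j], L2[i][j]), row by row (rows and columns indexed from 0):
row 0: (3,0) (2,3) (0,2) (1,1)
row 1: (2,3) (3,0) (1,1) (0,2)
row 2: (1,1) (0,2) (2,3) (3,0)
row 3: (0,2) (1,1) (3,0) (2,3)
Orthogonality requires all 16 pairs distinct.
But the pair (2,3) repeats: cell (0,1) has L1 = 2, L2 = 3, and cell (1,0) has L1 = 2, L2 = 3.
A repeated pair means some other pair never occurs (only 4 distinct pairs out of 16), so the squares are not orthogonal.
Conclusion: NO.

NO


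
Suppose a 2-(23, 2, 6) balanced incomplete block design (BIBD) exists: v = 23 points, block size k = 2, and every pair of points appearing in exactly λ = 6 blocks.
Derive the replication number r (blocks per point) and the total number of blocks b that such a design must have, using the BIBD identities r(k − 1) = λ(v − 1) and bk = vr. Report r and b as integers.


Any 2-(v, k, λ) BIBD satisfies two necessary conditions:
  (i)  Each point sits in r blocks, and counting incidences through any fixed point gives r(k − 1) = λ(v − 1), so r = λ(v − 1)/(k − 1).
  (ii) Total incidences bk = vr, so b = vr/k.
Step 1: r = λ(v − 1)/(k − 1) = 6·(23 − 1)/(2 − 1) = 6·22/1 = 132/1 = 132.
Step 2: b = vr/k = 23·132/2 = 3036/2 = 1518.
Check integrality: r = 132 ∈ Z ✓, b = 1518 ∈ Z ✓.
(These identities are necessary conditions: they determine r and b for any design with these parameters, but do not by themselves prove that one exists.)

r = 132, b = 1518.


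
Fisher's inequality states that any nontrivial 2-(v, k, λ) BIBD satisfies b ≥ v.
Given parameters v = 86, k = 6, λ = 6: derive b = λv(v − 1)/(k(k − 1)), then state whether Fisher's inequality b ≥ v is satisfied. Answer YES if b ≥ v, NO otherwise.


b = λv(v − 1)/(k(k − 1)) = 6·86·85/(6·5) = 43860/30 = 1462.
Compare with v = 86: b ≥ v, so Fisher's inequality holds.

YES


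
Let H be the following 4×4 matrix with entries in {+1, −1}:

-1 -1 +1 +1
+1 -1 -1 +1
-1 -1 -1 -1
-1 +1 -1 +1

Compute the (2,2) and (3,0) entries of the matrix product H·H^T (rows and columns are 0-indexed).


Row 0 of H: [-1, -1, 1, 1].
Row 2 of H: [-1, -1, -1, -1].
Row 3 of H: [-1, 1, -1, 1].
(H·H^T)[2][2] = Σ_j H[2][j]·H[2][j] = (-1)² + (-1)² + (-1)² + (-1)² = 1 + 1 + 1 + 1 = 4.
(H·H^T)[3][0] = Σ_j H[3][j]·H[0][j] = (-1)·(-1) + (1)·(-1) + (-1)·(1) + (1)·(1) = 1 + -1 + -1 + 1 = 0.
So rows 3 and 0 are orthogonal; the diagonal entry equals n = 4.

(2,2) entry = 4; (3,0) entry = 0.


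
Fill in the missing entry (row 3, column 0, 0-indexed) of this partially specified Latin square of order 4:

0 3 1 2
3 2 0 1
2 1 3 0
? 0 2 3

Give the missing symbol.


Row 3 contains symbols [0, 2, 3] — missing [1].
Column 0 contains symbols [0, 2, 3] — missing [1].
The missing symbol must appear in both missing sets; intersection = [1].
Therefore the hidden value is 1.

Missing value = 1.


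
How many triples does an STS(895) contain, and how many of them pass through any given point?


An STS(v) is a 2-(v, 3, 1) BIBD: block size k = 3, λ = 1.
Replication: r(k − 1) = λ(v − 1) ⇒ r·2 = 895 − 1 = 894 ⇒ r = 447.
Block count: bk = vr ⇒ b·3 = 895·447 = 400065 ⇒ b = 133355.

r = 447, b = 133355.


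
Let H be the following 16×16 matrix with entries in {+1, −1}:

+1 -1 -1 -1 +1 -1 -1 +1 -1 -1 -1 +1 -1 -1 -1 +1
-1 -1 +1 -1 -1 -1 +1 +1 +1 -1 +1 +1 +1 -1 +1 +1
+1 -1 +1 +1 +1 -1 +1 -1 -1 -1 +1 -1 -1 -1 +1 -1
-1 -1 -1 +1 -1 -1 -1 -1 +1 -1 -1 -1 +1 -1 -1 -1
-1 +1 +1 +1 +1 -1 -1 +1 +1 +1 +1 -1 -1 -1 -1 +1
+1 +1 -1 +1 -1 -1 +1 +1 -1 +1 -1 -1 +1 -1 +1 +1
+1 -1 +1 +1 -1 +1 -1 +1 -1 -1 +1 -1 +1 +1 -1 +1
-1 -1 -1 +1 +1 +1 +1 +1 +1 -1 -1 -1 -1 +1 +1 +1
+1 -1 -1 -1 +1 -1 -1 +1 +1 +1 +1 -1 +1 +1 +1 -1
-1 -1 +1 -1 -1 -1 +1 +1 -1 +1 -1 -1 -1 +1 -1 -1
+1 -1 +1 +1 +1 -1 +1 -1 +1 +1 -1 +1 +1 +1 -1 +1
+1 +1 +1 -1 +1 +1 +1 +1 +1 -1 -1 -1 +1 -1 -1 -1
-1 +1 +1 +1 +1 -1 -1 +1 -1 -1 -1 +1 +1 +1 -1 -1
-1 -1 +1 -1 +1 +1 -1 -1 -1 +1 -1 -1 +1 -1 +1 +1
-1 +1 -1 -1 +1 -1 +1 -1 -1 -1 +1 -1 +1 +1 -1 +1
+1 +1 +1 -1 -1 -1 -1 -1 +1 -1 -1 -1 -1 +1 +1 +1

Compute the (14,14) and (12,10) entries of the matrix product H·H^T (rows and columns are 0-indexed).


Row 10 of H: [1, -1, 1, 1, 1, -1, 1, -1, 1, 1, -1, 1, 1, 1, -1, 1].
Row 12 of H: [-1, 1, 1, 1, 1, -1, -1, 1, -1, -1, -1, 1, 1, 1, -1, -1].
Row 14 of H: [-1, 1, -1, -1, 1, -1, 1, -1, -1, -1, 1, -1, 1, 1, -1, 1].
(H·H^T)[14][14] = Σ_j H[14][j]·H[14][j] = (-1)² + (1)² + (-1)² + (-1)² + (1)² + (-1)² + (1)² + (-1)² + (-1)² + (-1)² + (1)² + (-1)² + (1)² + (1)² + (-1)² + (1)² = 1 + 1 + 1 + 1 + 1 + 1 + 1 + 1 + 1 + 1 + 1 + 1 + 1 + 1 + 1 + 1 = 16.
(H·H^T)[12][10] = Σ_j H[12][j]·H[10][j] = (-1)·(1) + (1)·(-1) + (1)·(1) + (1)·(1) + (1)·(1) + (-1)·(-1) + (-1)·(1) + (1)·(-1) + (-1)·(1) + (-1)·(1) + (-1)·(-1) + (1)·(1) + (1)·(1) + (1)·(1) + (-1)·(-1) + (-1)·(1) = -1 + -1 + 1 + 1 + 1 + 1 + -1 + -1 + -1 + -1 + 1 + 1 + 1 + 1 + 1 + -1 = 2.
Rows 12 and 10 are not orthogonal (dot product = 2 ≠ 0), so H is not a Hadamard matrix.

(14,14) entry = 16; (12,10) entry = 2.


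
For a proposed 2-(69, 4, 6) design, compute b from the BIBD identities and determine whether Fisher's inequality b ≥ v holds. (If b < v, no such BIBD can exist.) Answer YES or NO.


r = λ(v − 1)/(k − 1) = 6·68/3 = 136.
b = vr/k = 69·136/4 = 2346.
Fisher's inequality: b ≥ v ⇔ 2346 ≥ 69? YES.

YES


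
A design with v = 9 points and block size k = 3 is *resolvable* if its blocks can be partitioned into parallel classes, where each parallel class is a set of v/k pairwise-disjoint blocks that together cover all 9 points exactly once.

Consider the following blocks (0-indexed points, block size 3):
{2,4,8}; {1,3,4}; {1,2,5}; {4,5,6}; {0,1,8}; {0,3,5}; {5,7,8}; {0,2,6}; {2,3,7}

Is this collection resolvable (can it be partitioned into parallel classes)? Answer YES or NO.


v = 9, block size k = 3, number of blocks = 9.
For resolvability, blocks must partition into parallel classes of size v/k = 3.
Total blocks must therefore be a multiple of 3: 9 = 3·3 + 0 ⇒ divisible ✓.
Consider block {2,4,8}. The only other block(s) in the collection disjoint from it are {0,3,5} — just 1 block(s). Any parallel class containing {2,4,8} would need 2 other blocks each disjoint from it, so no parallel class of size 3 can contain {2,4,8}.
Since every block must belong to some parallel class in a resolution, the collection cannot be partitioned into parallel classes.
Resolvable? NO.

NO


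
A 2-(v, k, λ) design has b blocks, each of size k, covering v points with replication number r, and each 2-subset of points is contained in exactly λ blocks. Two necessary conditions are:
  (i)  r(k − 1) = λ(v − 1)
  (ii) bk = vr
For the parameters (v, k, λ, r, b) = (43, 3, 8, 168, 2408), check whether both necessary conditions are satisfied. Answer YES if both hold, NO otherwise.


Condition (i): r(k − 1) = 168·2 = 336; λ(v − 1) = 8·42 = 336. Match? YES.
Condition (ii): bk = 2408·3 = 7224; vr = 43·168 = 7224. Match? YES.
Both conditions hold? YES.

YES


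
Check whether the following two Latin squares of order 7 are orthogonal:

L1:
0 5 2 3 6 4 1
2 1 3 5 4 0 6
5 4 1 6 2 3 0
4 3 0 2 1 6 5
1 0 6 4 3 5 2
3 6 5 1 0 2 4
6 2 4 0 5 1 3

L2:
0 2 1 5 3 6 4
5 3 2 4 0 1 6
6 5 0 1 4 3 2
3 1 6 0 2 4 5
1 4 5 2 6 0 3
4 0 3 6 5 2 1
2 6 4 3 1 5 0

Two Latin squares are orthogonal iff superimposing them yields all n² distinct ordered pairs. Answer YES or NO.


Form the n² = 49 superimposed pairs (L1[i][j], L2[i][j]), row by row (rows and columns indexed from 0):
row 0: (0,0) (5,2) (2,1) (3,5) (6,3) (4,6) (1,4)
row 1: (2,5) (1,3) (3,2) (5,4) (4,0) (0,1) (6,6)
row 2: (5,6) (4,5) (1,0) (6,1) (2,4) (3,3) (0,2)
row 3: (4,3) (3,1) (0,6) (2,0) (1,2) (6,4) (5,5)
row 4: (1,1) (0,4) (6,5) (4,2) (3,6) (5,0) (2,3)
row 5: (3,4) (6,0) (5,3) (1,6) (0,5) (2,2) (4,1)
row 6: (6,2) (2,6) (4,4) (0,3) (5,1) (1,5) (3,0)
Orthogonality requires all 49 pairs distinct.
Check by first coordinate: for each symbol s of L1, list the L2 entries in the n cells where L1 = s; they must all differ.
  L1 = 0: L2 entries (in reading order) 0, 1, 2, 6, 4, 5, 3 — all 7 distinct ✓
  L1 = 1: L2 entries (in reading order) 4, 3, 0, 2, 1, 6, 5 — all 7 distinct ✓
  L1 = 2: L2 entries (in reading order) 1, 5, 4, 0, 3, 2, 6 — all 7 distinct ✓
  L1 = 3: L2 entries (in reading order) 5, 2, 3, 1, 6, 4, 0 — all 7 distinct ✓
  L1 = 4: L2 entries (in reading order) 6, 0, 5, 3, 2, 1, 4 — all 7 distinct ✓
  L1 = 5: L2 entries (in reading order) 2, 4, 6, 5, 0, 3, 1 — all 7 distinct ✓
  L1 = 6: L2 entries (in reading order) 3, 6, 1, 4, 5, 0, 2 — all 7 distinct ✓
Every symbol of L1 meets every symbol of L2 exactly once, so all 49 pairs are distinct (49 of 49).
Conclusion: YES.

YES


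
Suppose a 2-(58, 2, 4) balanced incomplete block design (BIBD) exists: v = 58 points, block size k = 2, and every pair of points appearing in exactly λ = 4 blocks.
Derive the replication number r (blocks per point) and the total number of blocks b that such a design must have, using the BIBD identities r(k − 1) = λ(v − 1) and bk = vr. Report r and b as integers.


Any 2-(v, k, λ) BIBD satisfies two necessary conditions:
  (i)  Each point sits in r blocks, and counting incidences through any fixed point gives r(k − 1) = λ(v − 1), so r = λ(v − 1)/(k − 1).
  (ii) Total incidences bk = vr, so b = vr/k.
Step 1: r = λ(v − 1)/(k − 1) = 4·(58 − 1)/(2 − 1) = 4·57/1 = 228/1 = 228.
Step 2: b = vr/k = 58·228/2 = 13224/2 = 6612.
Check integrality: r = 228 ∈ Z ✓, b = 6612 ∈ Z ✓.
(These identities are necessary conditions: they determine r and b for any design with these parameters, but do not by themselves prove that one exists.)

r = 228, b = 6612.


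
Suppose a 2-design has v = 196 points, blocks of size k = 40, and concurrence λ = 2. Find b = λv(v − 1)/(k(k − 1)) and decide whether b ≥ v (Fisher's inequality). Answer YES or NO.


b = λv(v − 1)/(k(k − 1)) = 2·196·195/(40·39) = 76440/1560 = 49.
Compare with v = 196: b < v, so Fisher's inequality fails.

NO


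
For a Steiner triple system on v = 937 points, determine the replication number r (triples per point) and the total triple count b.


An STS(v) is a 2-(v, 3, 1) BIBD: block size k = 3, λ = 1.
Replication: r(k − 1) = λ(v − 1) ⇒ r·2 = 937 − 1 = 936 ⇒ r = 468.
Block count: b = v(v − 1)/6 = 937·936/6 = 877032/6 = 146172.
(Check via bk = vr: 146172·3 = 438516 = 937·468 = 438516 ✓.)

r = 468, b = 146172.


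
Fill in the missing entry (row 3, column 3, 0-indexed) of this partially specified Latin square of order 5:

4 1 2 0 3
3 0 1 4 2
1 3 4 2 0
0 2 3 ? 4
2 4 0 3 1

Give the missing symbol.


Row 3 contains symbols [0, 2, 3, 4] — missing [1].
Column 3 contains symbols [0, 2, 3, 4] — missing [1].
The missing symbol must appear in both missing sets; intersection = [1].
Therefore the hidden value is 1.

Missing value = 1.


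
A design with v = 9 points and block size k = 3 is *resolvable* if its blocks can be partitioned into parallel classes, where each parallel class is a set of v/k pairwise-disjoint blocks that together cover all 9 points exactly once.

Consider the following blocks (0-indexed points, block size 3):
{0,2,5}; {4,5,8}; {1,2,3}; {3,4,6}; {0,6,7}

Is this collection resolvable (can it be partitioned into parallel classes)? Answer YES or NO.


v = 9, block size k = 3, number of blocks = 5.
For resolvability, blocks must partition into parallel classes of size v/k = 3.
Total blocks must therefore be a multiple of 3: 5 = 3·1 + 2 ⇒ not divisible ✗.
Resolvable? NO.

NO


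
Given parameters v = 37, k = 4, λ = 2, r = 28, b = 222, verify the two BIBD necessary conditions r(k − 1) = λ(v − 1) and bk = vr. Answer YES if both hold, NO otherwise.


Condition (i): r(k − 1) = 28·3 = 84; λ(v − 1) = 2·36 = 72. Match? NO.
Condition (ii): bk = 222·4 = 888; vr = 37·28 = 1036. Match? NO.
Both conditions hold? NO.

NO


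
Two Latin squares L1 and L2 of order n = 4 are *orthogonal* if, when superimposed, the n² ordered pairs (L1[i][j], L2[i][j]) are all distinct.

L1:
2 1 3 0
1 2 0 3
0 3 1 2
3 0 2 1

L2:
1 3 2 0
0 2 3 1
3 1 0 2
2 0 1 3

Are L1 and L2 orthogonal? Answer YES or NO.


Form the n² = 16 superimposed pairs (L1[i][j], L2[i][j]), row by row (rows and columns indexed from 0):
row 0: (2,1) (1,3) (3,2) (0,0)
row 1: (1,0) (2,2) (0,3) (3,1)
row 2: (0,3) (3,1) (1,0) (2,2)
row 3: (3,2) (0,0) (2,1) (1,3)
Orthogonality requires all 16 pairs distinct.
But the pair (0,3) repeats: cell (1,2) has L1 = 0, L2 = 3, and cell (2,0) has L1 = 0, L2 = 3.
A repeated pair means some other pair never occurs (only 8 distinct pairs out of 16), so the squares are not orthogonal.
Conclusion: NO.

NO


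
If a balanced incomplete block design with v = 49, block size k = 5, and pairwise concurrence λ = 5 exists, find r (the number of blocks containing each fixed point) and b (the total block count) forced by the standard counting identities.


Any 2-(v, k, λ) BIBD satisfies two necessary conditions:
  (i)  Each point sits in r blocks, and counting incidences through any fixed point gives r(k − 1) = λ(v − 1), so r = λ(v − 1)/(k − 1).
  (ii) Total incidences bk = vr, so b = vr/k.
Step 1: r = λ(v − 1)/(k − 1) = 5·(49 − 1)/(5 − 1) = 5·48/4 = 240/4 = 60.
Step 2: b = vr/k = 49·60/5 = 2940/5 = 588.
Check integrality: r = 60 ∈ Z ✓, b = 588 ∈ Z ✓.
(These identities are necessary conditions: they determine r and b for any design with these parameters, but do not by themselves prove that one exists.)

r = 60, b = 588.


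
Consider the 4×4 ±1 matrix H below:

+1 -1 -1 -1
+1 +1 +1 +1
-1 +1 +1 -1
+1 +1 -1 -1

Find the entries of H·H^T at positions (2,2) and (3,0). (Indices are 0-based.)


Row 0 of H: [1, -1, -1, -1].
Row 2 of H: [-1, 1, 1, -1].
Row 3 of H: [1, 1, -1, -1].
(H·H^T)[2][2] = Σ_j H[2][j]·H[2][j] = (-1)² + (1)² + (1)² + (-1)² = 1 + 1 + 1 + 1 = 4.
(H·H^T)[3][0] = Σ_j H[3][j]·H[0][j] = (1)·(1) + (1)·(-1) + (-1)·(-1) + (-1)·(-1) = 1 + -1 + 1 + 1 = 2.
Rows 3 and 0 are not orthogonal (dot product = 2 ≠ 0), so H is not a Hadamard matrix.

(2,2) entry = 4; (3,0) entry = 2.


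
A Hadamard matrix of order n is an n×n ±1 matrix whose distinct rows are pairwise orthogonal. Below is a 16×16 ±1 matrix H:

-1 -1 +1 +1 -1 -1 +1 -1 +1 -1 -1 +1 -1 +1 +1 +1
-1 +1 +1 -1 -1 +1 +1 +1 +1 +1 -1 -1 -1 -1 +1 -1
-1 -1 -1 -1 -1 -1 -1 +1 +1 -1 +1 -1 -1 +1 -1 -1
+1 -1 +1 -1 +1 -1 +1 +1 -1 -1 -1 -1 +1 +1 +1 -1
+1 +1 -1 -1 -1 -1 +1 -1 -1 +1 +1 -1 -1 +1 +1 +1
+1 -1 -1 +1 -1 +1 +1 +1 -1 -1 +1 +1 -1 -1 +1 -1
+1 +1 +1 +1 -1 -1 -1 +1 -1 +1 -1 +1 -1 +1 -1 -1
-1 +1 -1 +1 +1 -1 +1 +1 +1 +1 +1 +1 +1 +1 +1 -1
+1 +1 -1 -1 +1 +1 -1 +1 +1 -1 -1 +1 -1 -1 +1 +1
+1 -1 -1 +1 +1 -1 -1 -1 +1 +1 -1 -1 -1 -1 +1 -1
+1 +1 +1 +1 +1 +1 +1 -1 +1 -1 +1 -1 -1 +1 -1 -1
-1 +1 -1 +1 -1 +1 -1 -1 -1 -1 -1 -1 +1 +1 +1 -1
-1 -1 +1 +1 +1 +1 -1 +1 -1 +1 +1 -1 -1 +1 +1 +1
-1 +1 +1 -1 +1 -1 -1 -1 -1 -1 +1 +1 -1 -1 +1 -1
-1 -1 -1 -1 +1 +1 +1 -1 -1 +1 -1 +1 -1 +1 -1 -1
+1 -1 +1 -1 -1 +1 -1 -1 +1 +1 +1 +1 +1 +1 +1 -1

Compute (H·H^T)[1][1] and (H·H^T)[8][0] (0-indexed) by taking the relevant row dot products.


Row 0 of H: [-1, -1, 1, 1, -1, -1, 1, -1, 1, -1, -1, 1, -1, 1, 1, 1].
Row 1 of H: [-1, 1, 1, -1, -1, 1, 1, 1, 1, 1, -1, -1, -1, -1, 1, -1].
Row 8 of H: [1, 1, -1, -1, 1, 1, -1, 1, 1, -1, -1, 1, -1, -1, 1, 1].
(H·H^T)[1][1] = Σ_j H[1][j]·H[1][j] = (-1)² + (1)² + (1)² + (-1)² + (-1)² + (1)² + (1)² + (1)² + (1)² + (1)² + (-1)² + (-1)² + (-1)² + (-1)² + (1)² + (-1)² = 1 + 1 + 1 + 1 + 1 + 1 + 1 + 1 + 1 + 1 + 1 + 1 + 1 + 1 + 1 + 1 = 16.
(H·H^T)[8][0] = Σ_j H[8][j]·H[0][j] = (1)·(-1) + (1)·(-1) + (-1)·(1) + (-1)·(1) + (1)·(-1) + (1)·(-1) + (-1)·(1) + (1)·(-1) + (1)·(1) + (-1)·(-1) + (-1)·(-1) + (1)·(1) + (-1)·(-1) + (-1)·(1) + (1)·(1) + (1)·(1) = -1 + -1 + -1 + -1 + -1 + -1 + -1 + -1 + 1 + 1 + 1 + 1 + 1 + -1 + 1 + 1 = -2.
Rows 8 and 0 are not orthogonal (dot product = -2 ≠ 0), so H is not a Hadamard matrix.

(1,1) entry = 16; (8,0) entry = -2.


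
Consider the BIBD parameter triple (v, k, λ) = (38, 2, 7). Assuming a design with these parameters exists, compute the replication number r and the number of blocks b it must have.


Any 2-(v, k, λ) BIBD satisfies two necessary conditions:
  (i)  Each point sits in r blocks, and counting incidences through any fixed point gives r(k − 1) = λ(v − 1), so r = λ(v − 1)/(k − 1).
  (ii) Total incidences bk = vr, so b = vr/k.
Step 1: r = λ(v − 1)/(k − 1) = 7·(38 − 1)/(2 − 1) = 7·37/1 = 259/1 = 259.
Step 2: b = vr/k = 38·259/2 = 9842/2 = 4921.
Check integrality: r = 259 ∈ Z ✓, b = 4921 ∈ Z ✓.
(These identities are necessary conditions: they determine r and b for any design with these parameters, but do not by themselves prove that one exists.)

r = 259, b = 4921.


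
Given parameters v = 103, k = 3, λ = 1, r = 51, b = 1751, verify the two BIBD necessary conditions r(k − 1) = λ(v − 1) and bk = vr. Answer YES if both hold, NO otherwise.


Condition (i): r(k − 1) = 51·2 = 102; λ(v − 1) = 1·102 = 102. Match? YES.
Condition (ii): bk = 1751·3 = 5253; vr = 103·51 = 5253. Match? YES.
Both conditions hold? YES.

YES


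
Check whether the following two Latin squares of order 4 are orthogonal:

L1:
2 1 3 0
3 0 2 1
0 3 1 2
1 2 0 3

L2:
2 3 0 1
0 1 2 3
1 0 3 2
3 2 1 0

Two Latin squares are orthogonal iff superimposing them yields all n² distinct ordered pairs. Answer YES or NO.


Form the n² = 16 superimposed pairs (L1[i][j], L2[i][j]), row by row (rows and columns indexed from 0):
row 0: (2,2) (1,3) (3,0) (0,1)
row 1: (3,0) (0,1) (2,2) (1,3)
row 2: (0,1) (3,0) (1,3) (2,2)
row 3: (1,3) (2,2) (0,1) (3,0)
Orthogonality requires all 16 pairs distinct.
But the pair (3,0) repeats: cell (0,2) has L1 = 3, L2 = 0, and cell (1,0) has L1 = 3, L2 = 0.
A repeated pair means some other pair never occurs (only 4 distinct pairs out of 16), so the squares are not orthogonal.
Conclusion: NO.

NO


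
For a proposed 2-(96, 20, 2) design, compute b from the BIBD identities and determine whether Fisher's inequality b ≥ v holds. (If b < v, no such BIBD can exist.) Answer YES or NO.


r = λ(v − 1)/(k − 1) = 2·95/19 = 10.
b = vr/k = 96·10/20 = 48.
Fisher's inequality: b ≥ v ⇔ 48 ≥ 96? NO.

NO


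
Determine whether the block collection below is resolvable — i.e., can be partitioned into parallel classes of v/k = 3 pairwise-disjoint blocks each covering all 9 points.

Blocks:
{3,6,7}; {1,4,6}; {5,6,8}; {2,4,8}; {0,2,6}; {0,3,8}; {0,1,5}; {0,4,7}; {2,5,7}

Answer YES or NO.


v = 9, block size k = 3, number of blocks = 9.
For resolvability, blocks must partition into parallel classes of size v/k = 3.
Total blocks must therefore be a multiple of 3: 9 = 3·3 + 0 ⇒ divisible ✓.
Consider block {5,6,8}. The only other block(s) in the collection disjoint from it are {0,4,7} — just 1 block(s). Any parallel class containing {5,6,8} would need 2 other blocks each disjoint from it, so no parallel class of size 3 can contain {5,6,8}.
Since every block must belong to some parallel class in a resolution, the collection cannot be partitioned into parallel classes.
Resolvable? NO.

NO


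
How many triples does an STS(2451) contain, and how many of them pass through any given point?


An STS(v) is a 2-(v, 3, 1) BIBD: block size k = 3, λ = 1.
Replication: r(k − 1) = λ(v − 1) ⇒ r·2 = 2451 − 1 = 2450 ⇒ r = 1225.
Block count: bk = vr ⇒ b·3 = 2451·1225 = 3002475 ⇒ b = 1000825.

r = 1225, b = 1000825.


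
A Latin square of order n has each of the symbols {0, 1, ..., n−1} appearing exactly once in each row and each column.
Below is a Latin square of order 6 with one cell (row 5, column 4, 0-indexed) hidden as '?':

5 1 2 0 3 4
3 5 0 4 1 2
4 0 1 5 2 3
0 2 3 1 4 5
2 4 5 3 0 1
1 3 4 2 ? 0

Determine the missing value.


Row 5 contains symbols [0, 1, 2, 3, 4] — missing [5].
Column 4 contains symbols [0, 1, 2, 3, 4] — missing [5].
The missing symbol must appear in both missing sets; intersection = [5].
Therefore the hidden value is 5.

Missing value = 5.


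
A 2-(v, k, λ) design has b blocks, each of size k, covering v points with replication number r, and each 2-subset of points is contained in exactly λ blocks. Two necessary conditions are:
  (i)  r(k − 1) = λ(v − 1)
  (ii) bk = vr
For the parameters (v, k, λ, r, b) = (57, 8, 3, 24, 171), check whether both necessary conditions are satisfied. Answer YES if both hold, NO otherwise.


Condition (i): r(k − 1) = 24·7 = 168; λ(v − 1) = 3·56 = 168. Match? YES.
Condition (ii): bk = 171·8 = 1368; vr = 57·24 = 1368. Match? YES.
Both conditions hold? YES.

YES


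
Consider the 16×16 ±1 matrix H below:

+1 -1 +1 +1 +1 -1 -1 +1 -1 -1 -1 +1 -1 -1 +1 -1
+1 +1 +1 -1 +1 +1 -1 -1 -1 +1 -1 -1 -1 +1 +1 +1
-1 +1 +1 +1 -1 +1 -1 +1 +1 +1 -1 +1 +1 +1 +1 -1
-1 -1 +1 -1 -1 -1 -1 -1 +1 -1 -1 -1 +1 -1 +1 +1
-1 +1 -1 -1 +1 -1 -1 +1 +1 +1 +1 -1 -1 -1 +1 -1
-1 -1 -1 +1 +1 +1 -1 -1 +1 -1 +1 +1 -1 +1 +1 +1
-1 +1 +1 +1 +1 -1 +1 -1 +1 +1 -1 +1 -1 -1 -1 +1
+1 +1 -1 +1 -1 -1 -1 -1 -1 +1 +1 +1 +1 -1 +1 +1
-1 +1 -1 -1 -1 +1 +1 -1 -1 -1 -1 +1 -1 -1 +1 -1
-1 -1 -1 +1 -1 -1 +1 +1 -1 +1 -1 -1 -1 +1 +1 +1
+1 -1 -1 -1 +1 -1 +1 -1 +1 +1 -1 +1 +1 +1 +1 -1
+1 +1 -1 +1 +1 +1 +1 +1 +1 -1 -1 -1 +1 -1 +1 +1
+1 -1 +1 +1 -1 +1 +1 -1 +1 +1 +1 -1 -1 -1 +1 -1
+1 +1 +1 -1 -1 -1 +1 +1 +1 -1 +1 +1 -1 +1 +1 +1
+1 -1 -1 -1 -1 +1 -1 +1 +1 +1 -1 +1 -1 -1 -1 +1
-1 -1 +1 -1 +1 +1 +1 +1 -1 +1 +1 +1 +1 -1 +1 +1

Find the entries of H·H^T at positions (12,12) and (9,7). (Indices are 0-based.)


Row 7 of H: [1, 1, -1, 1, -1, -1, -1, -1, -1, 1, 1, 1, 1, -1, 1, 1].
Row 9 of H: [-1, -1, -1, 1, -1, -1, 1, 1, -1, 1, -1, -1, -1, 1, 1, 1].
Row 12 of H: [1, -1, 1, 1, -1, 1, 1, -1, 1, 1, 1, -1, -1, -1, 1, -1].
(H·H^T)[12][12] = Σ_j H[12][j]·H[12][j] = (1)² + (-1)² + (1)² + (1)² + (-1)² + (1)² + (1)² + (-1)² + (1)² + (1)² + (1)² + (-1)² + (-1)² + (-1)² + (1)² + (-1)² = 1 + 1 + 1 + 1 + 1 + 1 + 1 + 1 + 1 + 1 + 1 + 1 + 1 + 1 + 1 + 1 = 16.
(H·H^T)[9][7] = Σ_j H[9][j]·H[7][j] = (-1)·(1) + (-1)·(1) + (-1)·(-1) + (1)·(1) + (-1)·(-1) + (-1)·(-1) + (1)·(-1) + (1)·(-1) + (-1)·(-1) + (1)·(1) + (-1)·(1) + (-1)·(1) + (-1)·(1) + (1)·(-1) + (1)·(1) + (1)·(1) = -1 + -1 + 1 + 1 + 1 + 1 + -1 + -1 + 1 + 1 + -1 + -1 + -1 + -1 + 1 + 1 = 0.
So rows 9 and 7 are orthogonal; the diagonal entry equals n = 16.

(12,12) entry = 16; (9,7) entry = 0.


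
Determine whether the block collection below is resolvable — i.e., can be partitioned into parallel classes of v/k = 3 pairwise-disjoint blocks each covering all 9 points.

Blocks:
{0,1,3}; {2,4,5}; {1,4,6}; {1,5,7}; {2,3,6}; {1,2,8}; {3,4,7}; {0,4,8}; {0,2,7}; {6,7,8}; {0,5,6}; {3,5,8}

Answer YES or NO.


v = 9, block size k = 3, number of blocks = 12.
For resolvability, blocks must partition into parallel classes of size v/k = 3.
Total blocks must therefore be a multiple of 3: 12 = 3·4 + 0 ⇒ divisible ✓.
Greedy packing gives 4 candidate class(es). Each should be a full parallel class (size 3, covers all 9 points).
  Class 1 (3 blocks): {0,1,3}; {2,4,5}; {6,7,8}. Points covered: [0, 1, 2, 3, 4, 5, 6, 7, 8].
  Class 2 (3 blocks): {1,4,6}; {0,2,7}; {3,5,8}. Points covered: [0, 1, 2, 3, 4, 5, 6, 7, 8].
  Class 3 (3 blocks): {1,5,7}; {2,3,6}; {0,4,8}. Points covered: [0, 1, 2, 3, 4, 5, 6, 7, 8].
  Class 4 (3 blocks): {1,2,8}; {3,4,7}; {0,5,6}. Points covered: [0, 1, 2, 3, 4, 5, 6, 7, 8].
All classes full (size 3)? YES. All classes cover every point? YES.
Resolvable? YES.

YES


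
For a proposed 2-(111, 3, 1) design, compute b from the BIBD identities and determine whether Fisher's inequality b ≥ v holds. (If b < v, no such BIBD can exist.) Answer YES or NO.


r = λ(v − 1)/(k − 1) = 1·110/2 = 55.
b = vr/k = 111·55/3 = 2035.
Fisher's inequality: b ≥ v ⇔ 2035 ≥ 111? YES.

YES


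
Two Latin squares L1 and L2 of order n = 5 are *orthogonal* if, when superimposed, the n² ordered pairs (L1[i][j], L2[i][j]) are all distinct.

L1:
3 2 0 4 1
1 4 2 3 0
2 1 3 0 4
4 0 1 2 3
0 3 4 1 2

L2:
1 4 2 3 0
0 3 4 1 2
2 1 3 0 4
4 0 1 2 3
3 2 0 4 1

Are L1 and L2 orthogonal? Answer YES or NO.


Form the n² = 25 superimposed pairs (L1[i][j], L2[i][j]), row by row (rows and columns indexed from 0):
row 0: (3,1) (2,4) (0,2) (4,3) (1,0)
row 1: (1,0) (4,3) (2,4) (3,1) (0,2)
row 2: (2,2) (1,1) (3,3) (0,0) (4,4)
row 3: (4,4) (0,0) (1,1) (2,2) (3,3)
row 4: (0,3) (3,2) (4,0) (1,4) (2,1)
Orthogonality requires all 25 pairs distinct.
But the pair (1,0) repeats: cell (0,4) has L1 = 1, L2 = 0, and cell (1,0) has L1 = 1, L2 = 0.
A repeated pair means some other pair never occurs (only 15 distinct pairs out of 25), so the squares are not orthogonal.
Conclusion: NO.

NO


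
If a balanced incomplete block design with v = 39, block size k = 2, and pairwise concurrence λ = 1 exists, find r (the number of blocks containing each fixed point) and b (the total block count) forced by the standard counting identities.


Any 2-(v, k, λ) BIBD satisfies two necessary conditions:
  (i)  Each point sits in r blocks, and counting incidences through any fixed point gives r(k − 1) = λ(v − 1), so r = λ(v − 1)/(k − 1).
  (ii) Total incidences bk = vr, so b = vr/k.
Step 1: r = λ(v − 1)/(k − 1) = 1·(39 − 1)/(2 − 1) = 1·38/1 = 38/1 = 38.
Step 2: b = vr/k = 39·38/2 = 1482/2 = 741.
Check integrality: r = 38 ∈ Z ✓, b = 741 ∈ Z ✓.
(These identities are necessary conditions: they determine r and b for any design with these parameters, but do not by themselves prove that one exists.)

r = 38, b = 741.


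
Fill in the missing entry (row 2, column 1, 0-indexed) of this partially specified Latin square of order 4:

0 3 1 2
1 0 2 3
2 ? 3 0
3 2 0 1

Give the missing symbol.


Row 2 contains symbols [0, 2, 3] — missing [1].
Column 1 contains symbols [0, 2, 3] — missing [1].
The missing symbol must appear in both missing sets; intersection = [1].
Therefore the hidden value is 1.

Missing value = 1.


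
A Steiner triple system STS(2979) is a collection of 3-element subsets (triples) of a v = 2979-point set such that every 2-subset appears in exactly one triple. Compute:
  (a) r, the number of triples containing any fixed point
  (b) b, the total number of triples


An STS(v) is a 2-(v, 3, 1) BIBD: block size k = 3, λ = 1.
Replication: r(k − 1) = λ(v − 1) ⇒ r·2 = 2979 − 1 = 2978 ⇒ r = 1489.
Block count: bk = vr ⇒ b·3 = 2979·1489 = 4435731 ⇒ b = 1478577.

r = 1489, b = 1478577.


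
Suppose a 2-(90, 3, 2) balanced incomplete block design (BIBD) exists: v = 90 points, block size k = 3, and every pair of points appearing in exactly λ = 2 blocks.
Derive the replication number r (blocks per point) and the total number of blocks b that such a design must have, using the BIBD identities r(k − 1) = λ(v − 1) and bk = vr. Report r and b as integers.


Any 2-(v, k, λ) BIBD satisfies two necessary conditions:
  (i)  Each point sits in r blocks, and counting incidences through any fixed point gives r(k − 1) = λ(v − 1), so r = λ(v − 1)/(k − 1).
  (ii) Total incidences bk = vr, so b = vr/k.
Step 1: r = λ(v − 1)/(k − 1) = 2·(90 − 1)/(3 − 1) = 2·89/2 = 178/2 = 89.
Step 2: b = vr/k = 90·89/3 = 8010/3 = 2670.
Check integrality: r = 89 ∈ Z ✓, b = 2670 ∈ Z ✓.
(These identities are necessary conditions: they determine r and b for any design with these parameters, but do not by themselves prove that one exists.)

r = 89, b = 2670.


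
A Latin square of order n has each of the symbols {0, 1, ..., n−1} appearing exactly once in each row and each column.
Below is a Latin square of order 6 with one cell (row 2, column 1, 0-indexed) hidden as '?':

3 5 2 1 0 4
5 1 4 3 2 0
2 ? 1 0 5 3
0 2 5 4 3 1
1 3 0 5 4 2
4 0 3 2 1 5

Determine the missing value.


Row 2 contains symbols [0, 1, 2, 3, 5] — missing [4].
Column 1 contains symbols [0, 1, 2, 3, 5] — missing [4].
The missing symbol must appear in both missing sets; intersection = [4].
Therefore the hidden value is 4.

Missing value = 4.


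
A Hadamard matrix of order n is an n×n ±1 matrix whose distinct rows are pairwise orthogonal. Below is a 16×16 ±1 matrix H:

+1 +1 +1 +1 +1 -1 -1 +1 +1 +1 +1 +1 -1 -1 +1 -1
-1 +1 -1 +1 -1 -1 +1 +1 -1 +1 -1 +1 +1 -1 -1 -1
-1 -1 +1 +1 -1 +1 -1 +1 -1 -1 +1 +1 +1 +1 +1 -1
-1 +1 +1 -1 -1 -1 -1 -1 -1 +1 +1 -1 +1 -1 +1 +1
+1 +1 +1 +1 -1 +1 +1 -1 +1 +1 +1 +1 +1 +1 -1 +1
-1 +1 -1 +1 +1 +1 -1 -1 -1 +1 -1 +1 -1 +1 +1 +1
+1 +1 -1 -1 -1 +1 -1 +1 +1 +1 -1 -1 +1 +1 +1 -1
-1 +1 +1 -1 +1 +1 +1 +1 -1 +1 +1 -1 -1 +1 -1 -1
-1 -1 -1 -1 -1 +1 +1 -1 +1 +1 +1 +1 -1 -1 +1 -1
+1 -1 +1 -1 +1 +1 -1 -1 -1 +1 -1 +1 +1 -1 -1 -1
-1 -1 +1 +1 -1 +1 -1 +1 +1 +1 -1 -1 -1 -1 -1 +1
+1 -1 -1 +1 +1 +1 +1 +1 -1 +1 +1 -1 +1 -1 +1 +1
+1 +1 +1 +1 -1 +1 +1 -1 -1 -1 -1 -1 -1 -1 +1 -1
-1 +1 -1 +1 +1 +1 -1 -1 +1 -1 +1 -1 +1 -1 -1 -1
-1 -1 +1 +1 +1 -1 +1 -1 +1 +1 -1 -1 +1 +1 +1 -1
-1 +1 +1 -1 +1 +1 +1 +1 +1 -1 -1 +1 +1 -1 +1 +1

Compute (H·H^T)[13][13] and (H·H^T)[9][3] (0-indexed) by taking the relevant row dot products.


Row 3 of H: [-1, 1, 1, -1, -1, -1, -1, -1, -1, 1, 1, -1, 1, -1, 1, 1].
Row 9 of H: [1, -1, 1, -1, 1, 1, -1, -1, -1, 1, -1, 1, 1, -1, -1, -1].
Row 13 of H: [-1, 1, -1, 1, 1, 1, -1, -1, 1, -1, 1, -1, 1, -1, -1, -1].
(H·H^T)[13][13] = Σ_j H[13][j]·H[13][j] = (-1)² + (1)² + (-1)² + (1)² + (1)² + (1)² + (-1)² + (-1)² + (1)² + (-1)² + (1)² + (-1)² + (1)² + (-1)² + (-1)² + (-1)² = 1 + 1 + 1 + 1 + 1 + 1 + 1 + 1 + 1 + 1 + 1 + 1 + 1 + 1 + 1 + 1 = 16.
(H·H^T)[9][3] = Σ_j H[9][j]·H[3][j] = (1)·(-1) + (-1)·(1) + (1)·(1) + (-1)·(-1) + (1)·(-1) + (1)·(-1) + (-1)·(-1) + (-1)·(-1) + (-1)·(-1) + (1)·(1) + (-1)·(1) + (1)·(-1) + (1)·(1) + (-1)·(-1) + (-1)·(1) + (-1)·(1) = -1 + -1 + 1 + 1 + -1 + -1 + 1 + 1 + 1 + 1 + -1 + -1 + 1 + 1 + -1 + -1 = 0.
So rows 9 and 3 are orthogonal; the diagonal entry equals n = 16.

(13,13) entry = 16; (9,3) entry = 0.


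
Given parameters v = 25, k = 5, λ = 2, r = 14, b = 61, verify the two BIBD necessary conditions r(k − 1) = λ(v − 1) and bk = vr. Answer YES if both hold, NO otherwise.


Condition (i): r(k − 1) = 14·4 = 56; λ(v − 1) = 2·24 = 48. Match? NO.
Condition (ii): bk = 61·5 = 305; vr = 25·14 = 350. Match? NO.
Both conditions hold? NO.

NO


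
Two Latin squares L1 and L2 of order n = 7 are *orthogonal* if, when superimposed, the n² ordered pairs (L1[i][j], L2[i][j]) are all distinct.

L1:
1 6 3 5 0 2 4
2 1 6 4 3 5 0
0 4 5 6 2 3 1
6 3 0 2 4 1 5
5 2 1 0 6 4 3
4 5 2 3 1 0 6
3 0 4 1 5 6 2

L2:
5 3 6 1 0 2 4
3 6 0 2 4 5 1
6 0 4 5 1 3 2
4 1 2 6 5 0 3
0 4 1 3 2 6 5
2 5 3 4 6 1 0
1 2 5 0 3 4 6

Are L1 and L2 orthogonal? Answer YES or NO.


Form the n² = 49 superimposed pairs (L1[i][j], L2[i][j]), row by row (rows and columns indexed from 0):
row 0: (1,5) (6,3) (3,6) (5,1) (0,0) (2,2) (4,4)
row 1: (2,3) (1,6) (6,0) (4,2) (3,4) (5,5) (0,1)
row 2: (0,6) (4,0) (5,4) (6,5) (2,1) (3,3) (1,2)
row 3: (6,4) (3,1) (0,2) (2,6) (4,5) (1,0) (5,3)
row 4: (5,0) (2,4) (1,1) (0,3) (6,2) (4,6) (3,5)
row 5: (4,2) (5,5) (2,3) (3,4) (1,6) (0,1) (6,0)
row 6: (3,1) (0,2) (4,5) (1,0) (5,3) (6,4) (2,6)
Orthogonality requires all 49 pairs distinct.
But the pair (4,2) repeats: cell (1,3) has L1 = 4, L2 = 2, and cell (5,0) has L1 = 4, L2 = 2.
A repeated pair means some other pair never occurs (only 35 distinct pairs out of 49), so the squares are not orthogonal.
Conclusion: NO.

NO
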